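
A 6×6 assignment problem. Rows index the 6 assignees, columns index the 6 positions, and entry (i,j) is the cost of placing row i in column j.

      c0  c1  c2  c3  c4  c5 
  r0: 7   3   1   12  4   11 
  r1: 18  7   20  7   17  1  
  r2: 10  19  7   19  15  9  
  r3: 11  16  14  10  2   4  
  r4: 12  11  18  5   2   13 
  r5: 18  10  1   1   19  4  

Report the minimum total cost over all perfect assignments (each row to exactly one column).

Minimum assignment cost: 22

optimal assignment: row0→col1 (cost 3), row1→col5 (cost 1), row2→col0 (cost 10), row3→col4 (cost 2), row4→col3 (cost 5), row5→col2 (cost 1)
total = 3 + 1 + 10 + 2 + 5 + 1 = 22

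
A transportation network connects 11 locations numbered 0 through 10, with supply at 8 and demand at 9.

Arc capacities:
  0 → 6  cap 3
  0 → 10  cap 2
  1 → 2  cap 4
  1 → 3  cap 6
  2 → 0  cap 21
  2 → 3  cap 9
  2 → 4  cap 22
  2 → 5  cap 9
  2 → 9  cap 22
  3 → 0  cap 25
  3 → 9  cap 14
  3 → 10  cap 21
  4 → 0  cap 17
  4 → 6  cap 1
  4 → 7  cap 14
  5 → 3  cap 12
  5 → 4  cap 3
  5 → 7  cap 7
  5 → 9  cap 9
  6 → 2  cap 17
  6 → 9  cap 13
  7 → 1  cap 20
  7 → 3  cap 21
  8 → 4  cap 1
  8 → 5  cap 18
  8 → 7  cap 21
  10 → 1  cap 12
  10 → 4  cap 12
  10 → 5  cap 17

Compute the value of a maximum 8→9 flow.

augment #1: 8→5→9 bottleneck 9, total now 9
augment #2: 8→4→6→9 bottleneck 1, total now 10
augment #3: 8→5→3→9 bottleneck 9, total now 19
augment #4: 8→7→3→9 bottleneck 5, total now 24
augment #5: 8→7→1→2→9 bottleneck 4, total now 28
augment #6: 8→7→3→0→6→9 bottleneck 3, total now 31

Maximum flow value: 31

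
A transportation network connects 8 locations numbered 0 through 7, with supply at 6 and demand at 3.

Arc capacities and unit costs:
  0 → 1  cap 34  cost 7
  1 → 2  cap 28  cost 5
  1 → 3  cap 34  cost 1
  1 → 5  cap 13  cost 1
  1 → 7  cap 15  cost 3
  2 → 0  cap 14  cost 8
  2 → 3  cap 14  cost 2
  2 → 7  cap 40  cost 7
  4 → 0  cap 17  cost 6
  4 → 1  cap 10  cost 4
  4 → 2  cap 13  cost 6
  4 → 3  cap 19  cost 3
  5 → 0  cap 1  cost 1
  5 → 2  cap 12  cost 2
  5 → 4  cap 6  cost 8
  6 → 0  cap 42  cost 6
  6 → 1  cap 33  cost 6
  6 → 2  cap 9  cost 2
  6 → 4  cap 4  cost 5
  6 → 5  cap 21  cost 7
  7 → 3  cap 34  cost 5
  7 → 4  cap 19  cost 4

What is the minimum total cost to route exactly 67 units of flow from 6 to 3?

Minimum cost for 67 units: 665

shortest-cost path #1: 6→2→3 push 9 @ unit cost 4 (adds 36)
shortest-cost path #2: 6→1→3 push 33 @ unit cost 7 (adds 231)
shortest-cost path #3: 6→4→3 push 4 @ unit cost 8 (adds 32)
shortest-cost path #4: 6→5→2→3 push 5 @ unit cost 11 (adds 55)
shortest-cost path #5: 6→0→1→3 push 1 @ unit cost 14 (adds 14)
shortest-cost path #6: 6→5→4→3 push 6 @ unit cost 18 (adds 108)
shortest-cost path #7: 6→0→1→7→3 push 9 @ unit cost 21 (adds 189)
total cost = 665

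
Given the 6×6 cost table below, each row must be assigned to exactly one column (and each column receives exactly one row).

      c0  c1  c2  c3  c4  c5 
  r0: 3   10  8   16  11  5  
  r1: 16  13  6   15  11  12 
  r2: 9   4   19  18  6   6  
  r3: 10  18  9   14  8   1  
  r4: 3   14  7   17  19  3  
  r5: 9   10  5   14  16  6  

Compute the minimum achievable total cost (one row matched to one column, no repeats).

one of 2 optimal assignments: row0→col0 (cost 3), row1→col2 (cost 6), row2→col1 (cost 4), row3→col4 (cost 8), row4→col5 (cost 3), row5→col3 (cost 14)
total = 3 + 6 + 4 + 8 + 3 + 14 = 38

Minimum assignment cost: 38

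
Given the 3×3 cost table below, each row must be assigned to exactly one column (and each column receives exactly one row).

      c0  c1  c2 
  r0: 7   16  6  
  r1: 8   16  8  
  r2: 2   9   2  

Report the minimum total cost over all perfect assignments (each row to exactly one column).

optimal assignment: row0→col2 (cost 6), row1→col0 (cost 8), row2→col1 (cost 9)
total = 6 + 8 + 9 = 23

Minimum assignment cost: 23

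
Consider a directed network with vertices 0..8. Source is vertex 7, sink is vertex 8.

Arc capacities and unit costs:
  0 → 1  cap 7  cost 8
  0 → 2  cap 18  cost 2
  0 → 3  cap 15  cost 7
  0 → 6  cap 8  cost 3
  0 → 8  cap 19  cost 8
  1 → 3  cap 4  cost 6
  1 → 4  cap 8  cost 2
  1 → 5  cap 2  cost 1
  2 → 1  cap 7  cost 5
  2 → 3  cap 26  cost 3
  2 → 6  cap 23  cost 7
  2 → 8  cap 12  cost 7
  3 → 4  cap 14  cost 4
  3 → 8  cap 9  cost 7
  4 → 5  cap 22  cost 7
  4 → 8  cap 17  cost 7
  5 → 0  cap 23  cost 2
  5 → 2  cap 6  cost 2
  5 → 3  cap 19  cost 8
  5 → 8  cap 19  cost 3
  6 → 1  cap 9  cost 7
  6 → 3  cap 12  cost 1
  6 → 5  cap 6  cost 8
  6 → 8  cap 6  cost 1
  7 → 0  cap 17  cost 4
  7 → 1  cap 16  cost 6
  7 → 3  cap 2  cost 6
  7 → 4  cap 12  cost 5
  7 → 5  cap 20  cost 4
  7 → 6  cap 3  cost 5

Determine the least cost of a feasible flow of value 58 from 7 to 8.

Minimum cost for 58 units: 586

shortest-cost path #1: 7→6→8 push 3 @ unit cost 6 (adds 18)
shortest-cost path #2: 7→5→8 push 19 @ unit cost 7 (adds 133)
shortest-cost path #3: 7→0→6→8 push 3 @ unit cost 8 (adds 24)
shortest-cost path #4: 7→0→8 push 14 @ unit cost 12 (adds 168)
shortest-cost path #5: 7→4→8 push 12 @ unit cost 12 (adds 144)
shortest-cost path #6: 7→3→8 push 2 @ unit cost 13 (adds 26)
shortest-cost path #7: 7→5→2→8 push 1 @ unit cost 13 (adds 13)
shortest-cost path #8: 7→1→4→8 push 4 @ unit cost 15 (adds 60)
total cost = 586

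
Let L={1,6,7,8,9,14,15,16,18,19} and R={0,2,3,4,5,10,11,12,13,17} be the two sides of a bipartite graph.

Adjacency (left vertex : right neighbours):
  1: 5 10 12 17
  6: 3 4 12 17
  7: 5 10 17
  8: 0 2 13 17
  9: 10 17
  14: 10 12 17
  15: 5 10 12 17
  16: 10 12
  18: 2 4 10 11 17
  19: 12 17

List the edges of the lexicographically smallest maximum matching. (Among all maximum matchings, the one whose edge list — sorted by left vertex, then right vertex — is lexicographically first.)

|M| = 7 (so the lex-smallest maximum matching has 7 edges)
process left vertices in ascending order; for each, take the smallest-labelled available neighbour that still permits 7 edges overall, or leave it unmatched if none does
lex-smallest matching: {1-5, 6-3, 7-10, 8-0, 9-17, 14-12, 18-2}

Lex-smallest maximum matching: {(1,5), (6,3), (7,10), (8,0), (9,17), (14,12), (18,2)}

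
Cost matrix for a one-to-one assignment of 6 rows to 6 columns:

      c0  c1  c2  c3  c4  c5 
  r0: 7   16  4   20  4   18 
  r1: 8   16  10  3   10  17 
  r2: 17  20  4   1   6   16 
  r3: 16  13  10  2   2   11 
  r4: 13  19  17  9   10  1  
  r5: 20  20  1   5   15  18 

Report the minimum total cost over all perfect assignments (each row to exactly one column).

Minimum assignment cost: 28

one of 2 optimal assignments: row0→col0 (cost 7), row1→col1 (cost 16), row2→col3 (cost 1), row3→col4 (cost 2), row4→col5 (cost 1), row5→col2 (cost 1)
total = 7 + 16 + 1 + 2 + 1 + 1 = 28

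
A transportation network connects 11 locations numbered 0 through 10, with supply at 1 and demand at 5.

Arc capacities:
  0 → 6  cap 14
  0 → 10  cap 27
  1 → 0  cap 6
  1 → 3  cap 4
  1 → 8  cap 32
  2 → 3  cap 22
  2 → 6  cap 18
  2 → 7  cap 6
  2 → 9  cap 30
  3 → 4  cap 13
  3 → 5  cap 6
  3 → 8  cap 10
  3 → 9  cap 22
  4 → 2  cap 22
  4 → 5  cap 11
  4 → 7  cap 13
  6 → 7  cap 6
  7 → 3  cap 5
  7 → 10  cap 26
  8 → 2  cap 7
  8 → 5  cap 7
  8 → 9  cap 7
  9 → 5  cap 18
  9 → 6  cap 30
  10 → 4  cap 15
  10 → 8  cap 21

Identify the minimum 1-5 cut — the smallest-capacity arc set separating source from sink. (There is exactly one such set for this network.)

augment #1: 1→3→5 push 4
augment #2: 1→8→5 push 7
augment #3: 1→8→9→5 push 7
augment #4: 1→0→10→4→5 push 6
augment #5: 1→8→2→3→5 push 2
augment #6: 1→8→2→9→5 push 5
max flow = 31; residual-reachable set from 1 gives S-side
cut edges (S→T): {(1,0), (1,3), (8,2), (8,5), (8,9)} total cap 31

Min-cut arcs: {(1,0), (1,3), (8,2), (8,5), (8,9)} (total capacity 31)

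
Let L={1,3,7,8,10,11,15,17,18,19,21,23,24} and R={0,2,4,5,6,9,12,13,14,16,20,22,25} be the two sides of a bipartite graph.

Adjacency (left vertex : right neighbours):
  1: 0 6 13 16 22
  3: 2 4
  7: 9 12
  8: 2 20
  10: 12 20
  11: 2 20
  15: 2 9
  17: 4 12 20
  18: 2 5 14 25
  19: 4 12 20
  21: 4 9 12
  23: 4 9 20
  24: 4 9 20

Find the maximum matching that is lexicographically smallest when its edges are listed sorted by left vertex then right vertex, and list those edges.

|M| = 7 (so the lex-smallest maximum matching has 7 edges)
process left vertices in ascending order; for each, take the smallest-labelled available neighbour that still permits 7 edges overall, or leave it unmatched if none does
lex-smallest matching: {1-0, 3-2, 7-9, 8-20, 10-12, 17-4, 18-5}

Lex-smallest maximum matching: {(1,0), (3,2), (7,9), (8,20), (10,12), (17,4), (18,5)}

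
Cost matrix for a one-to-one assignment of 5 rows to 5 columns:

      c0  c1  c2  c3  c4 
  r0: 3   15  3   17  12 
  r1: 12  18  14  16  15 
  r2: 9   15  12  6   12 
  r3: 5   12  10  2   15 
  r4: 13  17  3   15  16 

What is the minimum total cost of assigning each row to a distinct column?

one of 2 optimal assignments: row0→col0 (cost 3), row1→col1 (cost 18), row2→col4 (cost 12), row3→col3 (cost 2), row4→col2 (cost 3)
total = 3 + 18 + 12 + 2 + 3 = 38

Minimum assignment cost: 38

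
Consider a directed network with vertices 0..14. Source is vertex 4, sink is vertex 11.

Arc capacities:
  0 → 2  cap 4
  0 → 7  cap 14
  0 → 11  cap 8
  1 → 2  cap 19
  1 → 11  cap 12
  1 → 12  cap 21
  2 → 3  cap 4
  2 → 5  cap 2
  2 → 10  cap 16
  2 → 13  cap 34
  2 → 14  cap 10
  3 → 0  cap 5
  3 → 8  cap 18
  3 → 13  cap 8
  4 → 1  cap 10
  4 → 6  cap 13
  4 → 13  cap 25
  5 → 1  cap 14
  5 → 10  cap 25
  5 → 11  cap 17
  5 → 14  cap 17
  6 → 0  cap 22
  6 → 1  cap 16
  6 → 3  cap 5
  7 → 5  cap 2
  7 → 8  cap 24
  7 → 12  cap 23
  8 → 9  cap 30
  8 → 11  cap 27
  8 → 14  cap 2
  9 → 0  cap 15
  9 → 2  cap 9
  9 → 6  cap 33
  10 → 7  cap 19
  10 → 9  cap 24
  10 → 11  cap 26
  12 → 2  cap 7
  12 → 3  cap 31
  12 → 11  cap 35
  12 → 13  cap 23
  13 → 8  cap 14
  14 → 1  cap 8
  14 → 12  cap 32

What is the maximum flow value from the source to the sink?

augment #1: 4→1→11 bottleneck 10, total now 10
augment #2: 4→6→0→11 bottleneck 8, total now 18
augment #3: 4→6→1→11 bottleneck 2, total now 20
augment #4: 4→13→8→11 bottleneck 14, total now 34
augment #5: 4→6→1→12→11 bottleneck 3, total now 37

Maximum flow value: 37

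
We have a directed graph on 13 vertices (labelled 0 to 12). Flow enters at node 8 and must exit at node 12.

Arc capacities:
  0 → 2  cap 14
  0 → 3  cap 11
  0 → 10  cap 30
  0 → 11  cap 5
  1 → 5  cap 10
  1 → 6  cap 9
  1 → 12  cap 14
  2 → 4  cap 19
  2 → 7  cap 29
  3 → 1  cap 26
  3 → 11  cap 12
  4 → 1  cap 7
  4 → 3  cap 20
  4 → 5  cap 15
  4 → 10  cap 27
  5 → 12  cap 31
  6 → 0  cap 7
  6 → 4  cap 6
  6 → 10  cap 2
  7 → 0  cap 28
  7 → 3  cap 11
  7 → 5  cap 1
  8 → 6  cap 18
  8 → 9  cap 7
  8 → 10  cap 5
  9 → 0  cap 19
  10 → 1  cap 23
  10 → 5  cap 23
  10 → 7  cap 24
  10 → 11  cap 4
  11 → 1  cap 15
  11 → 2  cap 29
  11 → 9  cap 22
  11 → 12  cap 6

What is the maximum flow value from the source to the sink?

Maximum flow value: 27

augment #1: 8→10→1→12 bottleneck 5, total now 5
augment #2: 8→6→0→11→12 bottleneck 5, total now 10
augment #3: 8→6→4→1→12 bottleneck 6, total now 16
augment #4: 8→6→10→1→12 bottleneck 2, total now 18
augment #5: 8→6→0→3→1→12 bottleneck 1, total now 19
augment #6: 8→6→0→3→11→12 bottleneck 1, total now 20
augment #7: 8→9→0→10→5→12 bottleneck 7, total now 27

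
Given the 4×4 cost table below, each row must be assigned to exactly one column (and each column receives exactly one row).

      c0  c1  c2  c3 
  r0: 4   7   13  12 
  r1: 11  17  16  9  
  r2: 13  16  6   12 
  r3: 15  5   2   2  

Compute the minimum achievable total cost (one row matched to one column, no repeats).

optimal assignment: row0→col0 (cost 4), row1→col3 (cost 9), row2→col2 (cost 6), row3→col1 (cost 5)
total = 4 + 9 + 6 + 5 = 24

Minimum assignment cost: 24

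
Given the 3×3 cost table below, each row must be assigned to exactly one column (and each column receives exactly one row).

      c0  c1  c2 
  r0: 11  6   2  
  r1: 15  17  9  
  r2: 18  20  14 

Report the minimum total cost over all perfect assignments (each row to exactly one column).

Minimum assignment cost: 33

optimal assignment: row0→col1 (cost 6), row1→col2 (cost 9), row2→col0 (cost 18)
total = 6 + 9 + 18 = 33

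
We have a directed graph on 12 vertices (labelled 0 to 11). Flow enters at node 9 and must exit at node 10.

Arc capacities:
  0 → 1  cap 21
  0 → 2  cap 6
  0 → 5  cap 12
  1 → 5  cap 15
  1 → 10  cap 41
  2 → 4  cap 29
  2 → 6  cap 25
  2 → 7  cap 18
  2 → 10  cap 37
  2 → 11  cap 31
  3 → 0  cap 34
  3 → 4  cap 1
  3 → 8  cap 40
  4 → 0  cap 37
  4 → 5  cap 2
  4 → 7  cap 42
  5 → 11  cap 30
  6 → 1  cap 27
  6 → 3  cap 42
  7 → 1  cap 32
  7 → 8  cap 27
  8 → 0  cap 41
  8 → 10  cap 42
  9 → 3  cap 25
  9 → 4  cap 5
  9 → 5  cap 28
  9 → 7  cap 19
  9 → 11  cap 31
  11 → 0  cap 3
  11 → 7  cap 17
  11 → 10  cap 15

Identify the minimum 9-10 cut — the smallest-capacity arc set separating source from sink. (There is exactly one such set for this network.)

augment #1: 9→11→10 push 15
augment #2: 9→3→8→10 push 25
augment #3: 9→7→1→10 push 19
augment #4: 9→4→0→1→10 push 5
augment #5: 9→11→0→1→10 push 3
augment #6: 9→11→7→1→10 push 13
augment #7: 9→5→11→7→8→10 push 4
max flow = 84; residual-reachable set from 9 gives S-side
cut edges (S→T): {(9,3), (9,4), (9,7), (11,0), (11,7), (11,10)} total cap 84

Min-cut arcs: {(9,3), (9,4), (9,7), (11,0), (11,7), (11,10)} (total capacity 84)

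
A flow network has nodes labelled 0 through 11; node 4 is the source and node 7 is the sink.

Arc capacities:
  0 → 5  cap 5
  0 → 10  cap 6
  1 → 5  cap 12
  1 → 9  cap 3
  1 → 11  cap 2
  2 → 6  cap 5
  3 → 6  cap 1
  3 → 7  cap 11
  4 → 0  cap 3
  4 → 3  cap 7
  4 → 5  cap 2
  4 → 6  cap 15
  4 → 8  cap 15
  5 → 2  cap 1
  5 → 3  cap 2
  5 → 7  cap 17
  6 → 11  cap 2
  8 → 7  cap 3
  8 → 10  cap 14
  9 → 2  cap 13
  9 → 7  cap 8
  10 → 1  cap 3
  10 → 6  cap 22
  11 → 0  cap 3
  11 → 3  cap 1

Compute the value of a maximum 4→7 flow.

augment #1: 4→3→7 bottleneck 7, total now 7
augment #2: 4→5→7 bottleneck 2, total now 9
augment #3: 4→8→7 bottleneck 3, total now 12
augment #4: 4→0→5→7 bottleneck 3, total now 15
augment #5: 4→6→11→3→7 bottleneck 1, total now 16
augment #6: 4→6→11→0→5→7 bottleneck 1, total now 17
augment #7: 4→8→10→1→5→7 bottleneck 3, total now 20

Maximum flow value: 20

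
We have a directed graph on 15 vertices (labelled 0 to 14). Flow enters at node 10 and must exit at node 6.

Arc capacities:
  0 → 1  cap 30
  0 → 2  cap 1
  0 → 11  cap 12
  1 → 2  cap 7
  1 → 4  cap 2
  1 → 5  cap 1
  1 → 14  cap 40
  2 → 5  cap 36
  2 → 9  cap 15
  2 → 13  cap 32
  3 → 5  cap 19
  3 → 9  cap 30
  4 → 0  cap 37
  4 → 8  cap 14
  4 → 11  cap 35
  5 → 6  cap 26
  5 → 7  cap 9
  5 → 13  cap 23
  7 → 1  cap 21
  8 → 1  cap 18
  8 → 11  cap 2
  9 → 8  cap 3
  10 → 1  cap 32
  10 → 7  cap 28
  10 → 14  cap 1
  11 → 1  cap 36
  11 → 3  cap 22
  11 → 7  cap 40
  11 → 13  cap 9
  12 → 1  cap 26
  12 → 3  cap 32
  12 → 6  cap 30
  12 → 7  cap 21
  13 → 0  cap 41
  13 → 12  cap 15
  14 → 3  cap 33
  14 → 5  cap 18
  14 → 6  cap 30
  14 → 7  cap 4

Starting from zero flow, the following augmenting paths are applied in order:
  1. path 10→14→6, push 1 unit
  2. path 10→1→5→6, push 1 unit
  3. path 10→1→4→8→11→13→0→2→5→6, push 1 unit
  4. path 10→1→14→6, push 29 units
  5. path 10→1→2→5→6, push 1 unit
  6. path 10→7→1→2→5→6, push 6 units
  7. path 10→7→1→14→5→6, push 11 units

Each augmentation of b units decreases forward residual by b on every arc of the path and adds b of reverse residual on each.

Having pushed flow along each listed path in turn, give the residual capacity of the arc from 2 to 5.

after path 1 (10→14→6, push 1): res(2,5)=36
after path 2 (10→1→5→6, push 1): res(2,5)=36
after path 3 (10→1→4→8→11→13→0→2→5→6, push 1): res(2,5)=35
after path 4 (10→1→14→6, push 29): res(2,5)=35
after path 5 (10→1→2→5→6, push 1): res(2,5)=34
after path 6 (10→7→1→2→5→6, push 6): res(2,5)=28
after path 7 (10→7→1→14→5→6, push 11): res(2,5)=28

Residual capacity of (2,5): 28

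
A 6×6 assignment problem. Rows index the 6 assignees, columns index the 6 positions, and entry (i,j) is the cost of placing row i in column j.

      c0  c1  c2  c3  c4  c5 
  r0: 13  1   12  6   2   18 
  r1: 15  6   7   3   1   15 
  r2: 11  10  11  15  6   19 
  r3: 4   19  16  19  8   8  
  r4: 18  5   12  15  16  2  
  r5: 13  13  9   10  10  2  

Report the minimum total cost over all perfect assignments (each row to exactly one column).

optimal assignment: row0→col1 (cost 1), row1→col3 (cost 3), row2→col4 (cost 6), row3→col0 (cost 4), row4→col5 (cost 2), row5→col2 (cost 9)
total = 1 + 3 + 6 + 4 + 2 + 9 = 25

Minimum assignment cost: 25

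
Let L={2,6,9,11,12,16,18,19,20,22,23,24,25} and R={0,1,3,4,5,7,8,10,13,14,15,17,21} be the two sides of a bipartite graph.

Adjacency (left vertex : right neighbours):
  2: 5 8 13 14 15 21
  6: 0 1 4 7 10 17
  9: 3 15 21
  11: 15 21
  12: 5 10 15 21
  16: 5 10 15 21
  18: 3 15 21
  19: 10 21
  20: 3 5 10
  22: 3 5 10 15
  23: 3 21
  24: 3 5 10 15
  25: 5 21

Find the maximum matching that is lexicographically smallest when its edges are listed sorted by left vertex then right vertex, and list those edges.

Lex-smallest maximum matching: {(2,8), (6,0), (9,3), (11,15), (12,5), (16,10), (18,21)}

|M| = 7 (so the lex-smallest maximum matching has 7 edges)
process left vertices in ascending order; for each, take the smallest-labelled available neighbour that still permits 7 edges overall, or leave it unmatched if none does
lex-smallest matching: {2-8, 6-0, 9-3, 11-15, 12-5, 16-10, 18-21}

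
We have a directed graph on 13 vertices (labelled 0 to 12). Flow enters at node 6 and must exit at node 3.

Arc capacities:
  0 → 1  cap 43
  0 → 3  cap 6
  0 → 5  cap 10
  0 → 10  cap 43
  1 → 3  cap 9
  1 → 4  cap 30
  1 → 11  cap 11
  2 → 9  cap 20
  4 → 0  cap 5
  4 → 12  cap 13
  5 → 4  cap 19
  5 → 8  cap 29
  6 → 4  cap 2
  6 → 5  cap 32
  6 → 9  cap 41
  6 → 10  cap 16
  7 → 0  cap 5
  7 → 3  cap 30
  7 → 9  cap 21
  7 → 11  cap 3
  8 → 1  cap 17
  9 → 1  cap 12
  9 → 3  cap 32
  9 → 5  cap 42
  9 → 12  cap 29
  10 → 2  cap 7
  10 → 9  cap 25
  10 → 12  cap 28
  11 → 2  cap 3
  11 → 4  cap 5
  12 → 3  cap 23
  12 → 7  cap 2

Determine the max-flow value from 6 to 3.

augment #1: 6→9→3 bottleneck 32, total now 32
augment #2: 6→4→0→3 bottleneck 2, total now 34
augment #3: 6→9→1→3 bottleneck 9, total now 43
augment #4: 6→10→12→3 bottleneck 16, total now 59
augment #5: 6→5→4→0→3 bottleneck 3, total now 62
augment #6: 6→5→4→12→3 bottleneck 7, total now 69
augment #7: 6→5→4→12→7→3 bottleneck 2, total now 71

Maximum flow value: 71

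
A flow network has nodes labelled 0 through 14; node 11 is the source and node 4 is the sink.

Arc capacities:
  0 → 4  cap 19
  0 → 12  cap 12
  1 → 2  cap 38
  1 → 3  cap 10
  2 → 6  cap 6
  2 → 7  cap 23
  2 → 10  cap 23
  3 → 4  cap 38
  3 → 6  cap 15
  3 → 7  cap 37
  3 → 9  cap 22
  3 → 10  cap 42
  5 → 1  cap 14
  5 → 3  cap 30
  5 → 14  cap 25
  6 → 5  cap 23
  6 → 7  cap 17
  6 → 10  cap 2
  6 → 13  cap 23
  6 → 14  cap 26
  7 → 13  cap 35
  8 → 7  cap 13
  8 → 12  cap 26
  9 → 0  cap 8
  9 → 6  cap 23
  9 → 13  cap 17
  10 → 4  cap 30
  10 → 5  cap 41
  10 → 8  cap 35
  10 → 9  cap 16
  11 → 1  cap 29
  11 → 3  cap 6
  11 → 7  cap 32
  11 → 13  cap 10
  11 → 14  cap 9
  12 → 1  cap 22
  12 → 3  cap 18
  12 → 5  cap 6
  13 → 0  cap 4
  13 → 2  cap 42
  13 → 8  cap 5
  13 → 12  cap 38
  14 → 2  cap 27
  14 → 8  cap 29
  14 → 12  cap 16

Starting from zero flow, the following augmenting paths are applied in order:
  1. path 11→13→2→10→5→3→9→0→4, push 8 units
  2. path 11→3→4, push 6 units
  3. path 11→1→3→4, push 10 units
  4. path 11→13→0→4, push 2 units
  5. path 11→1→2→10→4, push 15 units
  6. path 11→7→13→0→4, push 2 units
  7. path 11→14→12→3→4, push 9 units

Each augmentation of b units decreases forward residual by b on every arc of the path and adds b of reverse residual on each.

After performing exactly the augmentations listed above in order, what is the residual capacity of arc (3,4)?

after path 1 (11→13→2→10→5→3→9→0→4, push 8): res(3,4)=38
after path 2 (11→3→4, push 6): res(3,4)=32
after path 3 (11→1→3→4, push 10): res(3,4)=22
after path 4 (11→13→0→4, push 2): res(3,4)=22
after path 5 (11→1→2→10→4, push 15): res(3,4)=22
after path 6 (11→7→13→0→4, push 2): res(3,4)=22
after path 7 (11→14→12→3→4, push 9): res(3,4)=13

Residual capacity of (3,4): 13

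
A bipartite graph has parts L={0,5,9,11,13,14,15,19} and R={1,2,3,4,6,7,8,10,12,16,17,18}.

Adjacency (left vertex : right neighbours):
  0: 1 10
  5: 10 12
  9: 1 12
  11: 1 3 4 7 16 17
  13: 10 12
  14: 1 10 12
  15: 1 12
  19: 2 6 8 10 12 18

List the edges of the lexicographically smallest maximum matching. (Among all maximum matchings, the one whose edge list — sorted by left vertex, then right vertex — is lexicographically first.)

Lex-smallest maximum matching: {(0,1), (5,10), (9,12), (11,3), (19,2)}

|M| = 5 (so the lex-smallest maximum matching has 5 edges)
process left vertices in ascending order; for each, take the smallest-labelled available neighbour that still permits 5 edges overall, or leave it unmatched if none does
lex-smallest matching: {0-1, 5-10, 9-12, 11-3, 19-2}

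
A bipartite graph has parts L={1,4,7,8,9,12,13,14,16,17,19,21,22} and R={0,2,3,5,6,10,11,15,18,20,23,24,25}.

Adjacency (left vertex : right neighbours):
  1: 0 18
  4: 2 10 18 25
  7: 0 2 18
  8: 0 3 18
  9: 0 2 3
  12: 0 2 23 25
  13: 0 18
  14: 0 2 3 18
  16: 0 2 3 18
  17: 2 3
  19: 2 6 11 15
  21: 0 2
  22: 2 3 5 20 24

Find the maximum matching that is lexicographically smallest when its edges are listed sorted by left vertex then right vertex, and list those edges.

|M| = 8 (so the lex-smallest maximum matching has 8 edges)
process left vertices in ascending order; for each, take the smallest-labelled available neighbour that still permits 8 edges overall, or leave it unmatched if none does
lex-smallest matching: {1-0, 4-10, 7-2, 8-3, 12-23, 13-18, 19-6, 22-5}

Lex-smallest maximum matching: {(1,0), (4,10), (7,2), (8,3), (12,23), (13,18), (19,6), (22,5)}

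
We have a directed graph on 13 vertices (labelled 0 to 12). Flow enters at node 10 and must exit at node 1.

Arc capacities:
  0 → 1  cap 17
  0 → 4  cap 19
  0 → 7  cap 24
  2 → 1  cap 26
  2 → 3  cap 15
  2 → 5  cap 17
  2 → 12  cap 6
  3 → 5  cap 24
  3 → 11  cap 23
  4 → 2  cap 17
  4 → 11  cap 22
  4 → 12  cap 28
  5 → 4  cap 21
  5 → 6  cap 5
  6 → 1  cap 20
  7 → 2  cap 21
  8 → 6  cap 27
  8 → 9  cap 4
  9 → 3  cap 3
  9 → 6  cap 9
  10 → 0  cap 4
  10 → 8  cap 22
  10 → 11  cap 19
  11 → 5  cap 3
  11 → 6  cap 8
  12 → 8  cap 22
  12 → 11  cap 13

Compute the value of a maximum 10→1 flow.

augment #1: 10→0→1 bottleneck 4, total now 4
augment #2: 10→8→6→1 bottleneck 20, total now 24
augment #3: 10→11→5→4→2→1 bottleneck 3, total now 27
augment #4: 10→8→9→3→5→4→2→1 bottleneck 2, total now 29
augment #5: 10→11→6→8→9→3→5→4→2→1 bottleneck 1, total now 30

Maximum flow value: 30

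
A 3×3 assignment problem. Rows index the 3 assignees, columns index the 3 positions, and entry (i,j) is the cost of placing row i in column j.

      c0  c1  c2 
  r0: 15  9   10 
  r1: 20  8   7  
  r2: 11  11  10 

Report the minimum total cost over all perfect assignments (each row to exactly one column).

optimal assignment: row0→col1 (cost 9), row1→col2 (cost 7), row2→col0 (cost 11)
total = 9 + 7 + 11 = 27

Minimum assignment cost: 27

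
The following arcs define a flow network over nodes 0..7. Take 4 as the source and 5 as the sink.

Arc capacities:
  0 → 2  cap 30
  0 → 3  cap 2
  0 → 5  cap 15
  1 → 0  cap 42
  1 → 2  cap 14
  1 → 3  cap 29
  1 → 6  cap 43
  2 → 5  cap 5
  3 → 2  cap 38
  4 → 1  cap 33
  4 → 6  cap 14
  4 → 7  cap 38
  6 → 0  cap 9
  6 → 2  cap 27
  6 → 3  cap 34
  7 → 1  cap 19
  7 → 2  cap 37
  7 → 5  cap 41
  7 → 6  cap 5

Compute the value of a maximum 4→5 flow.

Maximum flow value: 58

augment #1: 4→7→5 bottleneck 38, total now 38
augment #2: 4→1→0→5 bottleneck 15, total now 53
augment #3: 4→1→2→5 bottleneck 5, total now 58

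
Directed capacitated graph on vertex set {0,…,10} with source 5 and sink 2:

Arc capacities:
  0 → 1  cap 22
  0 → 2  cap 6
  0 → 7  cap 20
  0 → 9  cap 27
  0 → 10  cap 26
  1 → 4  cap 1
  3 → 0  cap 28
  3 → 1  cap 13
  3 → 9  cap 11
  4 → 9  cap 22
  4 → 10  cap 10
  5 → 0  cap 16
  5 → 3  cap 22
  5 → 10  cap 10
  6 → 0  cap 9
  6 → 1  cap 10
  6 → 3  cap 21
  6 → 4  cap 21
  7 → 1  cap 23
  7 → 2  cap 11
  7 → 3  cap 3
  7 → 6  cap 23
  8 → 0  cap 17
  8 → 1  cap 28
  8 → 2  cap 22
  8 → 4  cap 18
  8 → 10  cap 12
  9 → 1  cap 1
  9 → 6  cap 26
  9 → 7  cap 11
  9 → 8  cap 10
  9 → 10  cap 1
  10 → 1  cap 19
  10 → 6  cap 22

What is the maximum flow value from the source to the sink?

augment #1: 5→0→2 bottleneck 6, total now 6
augment #2: 5→0→7→2 bottleneck 10, total now 16
augment #3: 5→3→0→7→2 bottleneck 1, total now 17
augment #4: 5→3→9→8→2 bottleneck 10, total now 27

Maximum flow value: 27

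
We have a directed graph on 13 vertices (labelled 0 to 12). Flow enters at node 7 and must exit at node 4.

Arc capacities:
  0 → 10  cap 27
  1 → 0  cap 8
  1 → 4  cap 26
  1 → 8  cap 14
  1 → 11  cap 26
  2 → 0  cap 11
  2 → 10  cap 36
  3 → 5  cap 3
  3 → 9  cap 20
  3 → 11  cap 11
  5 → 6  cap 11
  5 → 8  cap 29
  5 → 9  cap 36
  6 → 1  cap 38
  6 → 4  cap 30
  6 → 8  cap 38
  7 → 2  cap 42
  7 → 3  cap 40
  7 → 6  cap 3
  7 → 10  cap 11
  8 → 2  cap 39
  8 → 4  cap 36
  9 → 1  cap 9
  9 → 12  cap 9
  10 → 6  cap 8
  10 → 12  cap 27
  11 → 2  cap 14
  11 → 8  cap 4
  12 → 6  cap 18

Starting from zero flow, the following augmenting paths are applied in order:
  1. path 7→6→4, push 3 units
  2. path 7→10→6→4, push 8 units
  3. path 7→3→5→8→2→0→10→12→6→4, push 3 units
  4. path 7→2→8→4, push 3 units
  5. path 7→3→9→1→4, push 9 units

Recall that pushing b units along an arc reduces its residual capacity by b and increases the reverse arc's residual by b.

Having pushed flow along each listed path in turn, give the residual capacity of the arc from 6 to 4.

after path 1 (7→6→4, push 3): res(6,4)=27
after path 2 (7→10→6→4, push 8): res(6,4)=19
after path 3 (7→3→5→8→2→0→10→12→6→4, push 3): res(6,4)=16
after path 4 (7→2→8→4, push 3): res(6,4)=16
after path 5 (7→3→9→1→4, push 9): res(6,4)=16

Residual capacity of (6,4): 16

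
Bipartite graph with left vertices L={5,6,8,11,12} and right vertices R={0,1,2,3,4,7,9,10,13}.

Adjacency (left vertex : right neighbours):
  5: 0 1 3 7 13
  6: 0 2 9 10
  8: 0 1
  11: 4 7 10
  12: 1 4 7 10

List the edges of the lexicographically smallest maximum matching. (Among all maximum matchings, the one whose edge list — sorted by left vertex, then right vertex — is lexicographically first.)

Lex-smallest maximum matching: {(5,0), (6,2), (8,1), (11,4), (12,7)}

|M| = 5 (so the lex-smallest maximum matching has 5 edges)
process left vertices in ascending order; for each, take the smallest-labelled available neighbour that still permits 5 edges overall, or leave it unmatched if none does
lex-smallest matching: {5-0, 6-2, 8-1, 11-4, 12-7}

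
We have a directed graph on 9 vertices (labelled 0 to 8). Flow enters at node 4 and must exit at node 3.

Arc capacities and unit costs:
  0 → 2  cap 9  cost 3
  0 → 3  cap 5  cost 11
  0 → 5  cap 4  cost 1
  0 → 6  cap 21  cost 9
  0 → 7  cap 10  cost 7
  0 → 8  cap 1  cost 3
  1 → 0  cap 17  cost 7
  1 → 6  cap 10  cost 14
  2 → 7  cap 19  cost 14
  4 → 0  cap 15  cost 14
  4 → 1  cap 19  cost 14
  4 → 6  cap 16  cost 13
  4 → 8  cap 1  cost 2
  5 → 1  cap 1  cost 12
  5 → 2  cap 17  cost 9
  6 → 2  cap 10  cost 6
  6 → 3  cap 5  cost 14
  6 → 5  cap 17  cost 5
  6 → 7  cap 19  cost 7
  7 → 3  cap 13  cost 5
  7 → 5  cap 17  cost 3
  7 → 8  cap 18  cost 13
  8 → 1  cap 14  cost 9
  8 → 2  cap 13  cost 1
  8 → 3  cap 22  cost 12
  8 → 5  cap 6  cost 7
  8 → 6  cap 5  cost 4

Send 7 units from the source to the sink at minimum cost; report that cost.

Minimum cost for 7 units: 164

shortest-cost path #1: 4→8→3 push 1 @ unit cost 14 (adds 14)
shortest-cost path #2: 4→6→7→3 push 6 @ unit cost 25 (adds 150)
total cost = 164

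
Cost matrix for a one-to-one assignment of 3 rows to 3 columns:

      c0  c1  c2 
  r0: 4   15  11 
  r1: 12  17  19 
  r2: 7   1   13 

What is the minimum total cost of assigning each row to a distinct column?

Minimum assignment cost: 24

one of 2 optimal assignments: row0→col0 (cost 4), row1→col2 (cost 19), row2→col1 (cost 1)
total = 4 + 19 + 1 = 24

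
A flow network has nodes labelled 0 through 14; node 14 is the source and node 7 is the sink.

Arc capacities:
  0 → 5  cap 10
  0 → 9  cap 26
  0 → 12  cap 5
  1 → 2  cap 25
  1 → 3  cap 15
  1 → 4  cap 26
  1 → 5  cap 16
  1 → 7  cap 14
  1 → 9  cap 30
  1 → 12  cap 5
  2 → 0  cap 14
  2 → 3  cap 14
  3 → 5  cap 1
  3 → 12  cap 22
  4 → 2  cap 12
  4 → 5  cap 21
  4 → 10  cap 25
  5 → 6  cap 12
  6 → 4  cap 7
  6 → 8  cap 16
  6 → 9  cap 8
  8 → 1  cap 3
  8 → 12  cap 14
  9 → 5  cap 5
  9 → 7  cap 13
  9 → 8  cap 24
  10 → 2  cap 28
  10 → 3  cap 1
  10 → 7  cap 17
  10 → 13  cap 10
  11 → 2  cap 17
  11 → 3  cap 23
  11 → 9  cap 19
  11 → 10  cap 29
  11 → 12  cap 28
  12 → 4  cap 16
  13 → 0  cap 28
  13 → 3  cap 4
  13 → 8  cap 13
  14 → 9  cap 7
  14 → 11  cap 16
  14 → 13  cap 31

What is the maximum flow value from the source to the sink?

Maximum flow value: 33

augment #1: 14→9→7 bottleneck 7, total now 7
augment #2: 14→11→9→7 bottleneck 6, total now 13
augment #3: 14→11→10→7 bottleneck 10, total now 23
augment #4: 14→13→8→1→7 bottleneck 3, total now 26
augment #5: 14→13→0→9→11→10→7 bottleneck 6, total now 32
augment #6: 14→13→0→12→4→10→7 bottleneck 1, total now 33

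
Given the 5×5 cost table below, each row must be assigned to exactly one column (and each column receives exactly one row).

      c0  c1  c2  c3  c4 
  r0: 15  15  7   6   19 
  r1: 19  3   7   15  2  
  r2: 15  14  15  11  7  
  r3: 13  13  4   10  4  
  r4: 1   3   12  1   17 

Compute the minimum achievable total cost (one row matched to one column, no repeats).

Minimum assignment cost: 21

optimal assignment: row0→col3 (cost 6), row1→col1 (cost 3), row2→col4 (cost 7), row3→col2 (cost 4), row4→col0 (cost 1)
total = 6 + 3 + 7 + 4 + 1 = 21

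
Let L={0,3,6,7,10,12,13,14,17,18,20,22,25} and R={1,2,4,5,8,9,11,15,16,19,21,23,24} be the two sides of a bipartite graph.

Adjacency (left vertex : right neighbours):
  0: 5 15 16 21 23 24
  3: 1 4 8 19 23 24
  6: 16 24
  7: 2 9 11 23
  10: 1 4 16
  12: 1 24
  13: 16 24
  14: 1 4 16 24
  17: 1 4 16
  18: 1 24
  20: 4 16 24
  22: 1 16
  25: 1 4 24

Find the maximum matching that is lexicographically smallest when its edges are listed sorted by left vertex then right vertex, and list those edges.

Lex-smallest maximum matching: {(0,5), (3,8), (6,16), (7,2), (10,1), (12,24), (14,4)}

|M| = 7 (so the lex-smallest maximum matching has 7 edges)
process left vertices in ascending order; for each, take the smallest-labelled available neighbour that still permits 7 edges overall, or leave it unmatched if none does
lex-smallest matching: {0-5, 3-8, 6-16, 7-2, 10-1, 12-24, 14-4}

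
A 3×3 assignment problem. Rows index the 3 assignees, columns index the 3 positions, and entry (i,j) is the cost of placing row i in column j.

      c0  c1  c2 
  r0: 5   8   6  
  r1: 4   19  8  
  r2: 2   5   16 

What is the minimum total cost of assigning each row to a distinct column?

optimal assignment: row0→col2 (cost 6), row1→col0 (cost 4), row2→col1 (cost 5)
total = 6 + 4 + 5 = 15

Minimum assignment cost: 15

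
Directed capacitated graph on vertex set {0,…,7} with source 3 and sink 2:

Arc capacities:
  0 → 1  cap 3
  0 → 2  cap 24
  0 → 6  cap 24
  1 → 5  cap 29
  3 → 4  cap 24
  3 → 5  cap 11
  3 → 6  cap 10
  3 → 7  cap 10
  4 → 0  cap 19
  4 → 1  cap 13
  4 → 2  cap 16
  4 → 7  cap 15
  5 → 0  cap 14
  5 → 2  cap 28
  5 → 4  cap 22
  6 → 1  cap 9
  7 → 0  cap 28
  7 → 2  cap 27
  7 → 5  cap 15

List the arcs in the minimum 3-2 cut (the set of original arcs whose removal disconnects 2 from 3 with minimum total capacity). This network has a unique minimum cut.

augment #1: 3→4→2 push 16
augment #2: 3→5→2 push 11
augment #3: 3→7→2 push 10
augment #4: 3→4→0→2 push 8
augment #5: 3→6→1→5→2 push 9
max flow = 54; residual-reachable set from 3 gives S-side
cut edges (S→T): {(3,4), (3,5), (3,7), (6,1)} total cap 54

Min-cut arcs: {(3,4), (3,5), (3,7), (6,1)} (total capacity 54)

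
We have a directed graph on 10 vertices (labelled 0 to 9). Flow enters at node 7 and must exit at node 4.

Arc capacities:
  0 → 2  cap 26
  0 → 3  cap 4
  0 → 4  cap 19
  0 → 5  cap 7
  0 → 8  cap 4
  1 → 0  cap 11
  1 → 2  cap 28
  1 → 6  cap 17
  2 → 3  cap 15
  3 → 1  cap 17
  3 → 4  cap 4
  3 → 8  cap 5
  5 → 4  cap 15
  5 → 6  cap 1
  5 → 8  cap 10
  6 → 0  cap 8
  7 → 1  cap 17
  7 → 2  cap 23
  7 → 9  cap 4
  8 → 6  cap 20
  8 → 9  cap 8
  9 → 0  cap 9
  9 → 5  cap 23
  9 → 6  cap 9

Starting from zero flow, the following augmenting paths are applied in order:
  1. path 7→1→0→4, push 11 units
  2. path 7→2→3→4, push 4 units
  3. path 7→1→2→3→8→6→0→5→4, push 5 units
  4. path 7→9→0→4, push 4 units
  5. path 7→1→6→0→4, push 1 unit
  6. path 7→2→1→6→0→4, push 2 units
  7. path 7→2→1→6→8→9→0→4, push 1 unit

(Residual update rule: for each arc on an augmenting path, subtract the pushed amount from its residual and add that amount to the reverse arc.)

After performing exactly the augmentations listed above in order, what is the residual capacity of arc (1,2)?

after path 1 (7→1→0→4, push 11): res(1,2)=28
after path 2 (7→2→3→4, push 4): res(1,2)=28
after path 3 (7→1→2→3→8→6→0→5→4, push 5): res(1,2)=23
after path 4 (7→9→0→4, push 4): res(1,2)=23
after path 5 (7→1→6→0→4, push 1): res(1,2)=23
after path 6 (7→2→1→6→0→4, push 2): res(1,2)=25
after path 7 (7→2→1→6→8→9→0→4, push 1): res(1,2)=26

Residual capacity of (1,2): 26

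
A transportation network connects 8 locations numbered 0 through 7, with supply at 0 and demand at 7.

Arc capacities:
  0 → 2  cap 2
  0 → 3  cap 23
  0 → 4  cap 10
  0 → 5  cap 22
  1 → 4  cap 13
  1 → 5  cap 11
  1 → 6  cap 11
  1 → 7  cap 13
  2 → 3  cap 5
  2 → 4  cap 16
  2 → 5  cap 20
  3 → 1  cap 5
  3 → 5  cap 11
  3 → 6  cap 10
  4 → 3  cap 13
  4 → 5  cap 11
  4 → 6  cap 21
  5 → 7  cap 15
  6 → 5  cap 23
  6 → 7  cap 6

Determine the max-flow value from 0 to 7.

augment #1: 0→5→7 bottleneck 15, total now 15
augment #2: 0→3→1→7 bottleneck 5, total now 20
augment #3: 0→3→6→7 bottleneck 6, total now 26

Maximum flow value: 26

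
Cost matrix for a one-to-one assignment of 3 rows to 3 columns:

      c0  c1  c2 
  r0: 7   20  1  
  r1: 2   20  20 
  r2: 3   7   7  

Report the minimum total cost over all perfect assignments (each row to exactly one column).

Minimum assignment cost: 10

optimal assignment: row0→col2 (cost 1), row1→col0 (cost 2), row2→col1 (cost 7)
total = 1 + 2 + 7 = 10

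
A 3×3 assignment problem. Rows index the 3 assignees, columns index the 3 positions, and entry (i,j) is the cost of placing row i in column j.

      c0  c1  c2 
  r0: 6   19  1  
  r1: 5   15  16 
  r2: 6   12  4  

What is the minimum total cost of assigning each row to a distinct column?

Minimum assignment cost: 18

optimal assignment: row0→col2 (cost 1), row1→col0 (cost 5), row2→col1 (cost 12)
total = 1 + 5 + 12 = 18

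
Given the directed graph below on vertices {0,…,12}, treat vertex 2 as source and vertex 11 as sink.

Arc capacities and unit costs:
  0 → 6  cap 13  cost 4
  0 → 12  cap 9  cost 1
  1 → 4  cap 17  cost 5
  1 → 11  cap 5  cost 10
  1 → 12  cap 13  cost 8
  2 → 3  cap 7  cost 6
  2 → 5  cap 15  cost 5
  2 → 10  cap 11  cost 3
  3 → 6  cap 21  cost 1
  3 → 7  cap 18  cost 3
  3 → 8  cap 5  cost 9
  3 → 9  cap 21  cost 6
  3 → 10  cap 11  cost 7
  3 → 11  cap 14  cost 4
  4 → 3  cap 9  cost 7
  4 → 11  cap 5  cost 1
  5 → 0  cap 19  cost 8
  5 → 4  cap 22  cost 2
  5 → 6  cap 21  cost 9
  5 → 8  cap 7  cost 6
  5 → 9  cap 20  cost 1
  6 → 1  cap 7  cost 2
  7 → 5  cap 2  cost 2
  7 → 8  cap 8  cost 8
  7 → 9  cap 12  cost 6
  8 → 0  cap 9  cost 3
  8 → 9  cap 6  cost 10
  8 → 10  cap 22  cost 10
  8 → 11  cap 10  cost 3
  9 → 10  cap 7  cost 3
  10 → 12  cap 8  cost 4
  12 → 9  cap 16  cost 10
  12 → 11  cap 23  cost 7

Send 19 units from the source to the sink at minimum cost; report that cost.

shortest-cost path #1: 2→5→4→11 push 5 @ unit cost 8 (adds 40)
shortest-cost path #2: 2→3→11 push 7 @ unit cost 10 (adds 70)
shortest-cost path #3: 2→5→8→11 push 7 @ unit cost 14 (adds 98)
total cost = 208

Minimum cost for 19 units: 208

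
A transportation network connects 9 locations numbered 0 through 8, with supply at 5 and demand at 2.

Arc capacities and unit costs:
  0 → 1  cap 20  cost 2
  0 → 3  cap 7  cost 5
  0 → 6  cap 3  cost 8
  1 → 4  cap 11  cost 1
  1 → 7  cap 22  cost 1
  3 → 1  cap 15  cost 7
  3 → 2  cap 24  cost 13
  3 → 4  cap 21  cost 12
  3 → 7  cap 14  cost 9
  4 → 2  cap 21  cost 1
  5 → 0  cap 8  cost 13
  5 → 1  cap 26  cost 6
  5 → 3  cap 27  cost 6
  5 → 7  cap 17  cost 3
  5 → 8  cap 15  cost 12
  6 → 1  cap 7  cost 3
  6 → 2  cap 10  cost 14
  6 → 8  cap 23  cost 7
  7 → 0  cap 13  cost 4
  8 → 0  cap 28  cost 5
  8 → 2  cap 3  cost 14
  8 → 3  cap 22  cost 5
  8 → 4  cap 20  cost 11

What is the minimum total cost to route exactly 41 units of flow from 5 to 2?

Minimum cost for 41 units: 673

shortest-cost path #1: 5→1→4→2 push 11 @ unit cost 8 (adds 88)
shortest-cost path #2: 5→3→2 push 24 @ unit cost 19 (adds 456)
shortest-cost path #3: 5→3→4→2 push 3 @ unit cost 19 (adds 57)
shortest-cost path #4: 5→8→4→2 push 3 @ unit cost 24 (adds 72)
total cost = 673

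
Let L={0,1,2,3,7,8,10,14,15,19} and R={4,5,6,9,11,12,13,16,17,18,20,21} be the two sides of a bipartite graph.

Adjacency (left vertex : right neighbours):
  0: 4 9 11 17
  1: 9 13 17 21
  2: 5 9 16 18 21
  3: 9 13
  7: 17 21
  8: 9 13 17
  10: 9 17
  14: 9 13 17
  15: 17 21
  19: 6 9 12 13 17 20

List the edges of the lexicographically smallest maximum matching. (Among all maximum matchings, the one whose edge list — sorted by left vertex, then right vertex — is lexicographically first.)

Lex-smallest maximum matching: {(0,4), (1,9), (2,5), (3,13), (7,17), (15,21), (19,6)}

|M| = 7 (so the lex-smallest maximum matching has 7 edges)
process left vertices in ascending order; for each, take the smallest-labelled available neighbour that still permits 7 edges overall, or leave it unmatched if none does
lex-smallest matching: {0-4, 1-9, 2-5, 3-13, 7-17, 15-21, 19-6}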